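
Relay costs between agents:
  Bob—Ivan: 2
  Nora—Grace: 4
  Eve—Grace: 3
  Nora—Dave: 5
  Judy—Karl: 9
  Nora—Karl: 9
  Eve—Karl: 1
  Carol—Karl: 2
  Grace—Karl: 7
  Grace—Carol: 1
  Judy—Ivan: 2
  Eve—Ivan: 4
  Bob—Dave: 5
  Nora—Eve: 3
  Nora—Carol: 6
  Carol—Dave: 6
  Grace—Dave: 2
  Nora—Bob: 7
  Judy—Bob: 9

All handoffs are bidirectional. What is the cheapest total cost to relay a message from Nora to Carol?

5

A few of the Nora→Carol routes:
Nora - Dave - Grace - Carol: 5 + 2 + 1 = 8
Nora - Grace - Carol: 4 + 1 = 5
Nora - Carol: 6
Nora - Grace - Eve - Karl - Carol: 4 + 3 + 1 + 2 = 10
Nora - Eve - Grace - Carol: 3 + 3 + 1 = 7
Nora - Eve - Karl - Carol: 3 + 1 + 2 = 6
Best route has total 5.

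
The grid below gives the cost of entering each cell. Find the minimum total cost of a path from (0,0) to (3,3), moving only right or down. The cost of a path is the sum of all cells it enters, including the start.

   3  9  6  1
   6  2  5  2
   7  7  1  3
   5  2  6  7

Take r0c0→r1c0→r1c1→r1c2→r2c2→r2c3→r3c3 for a total of 3 + 6 + 2 + 5 + 1 + 3 + 7 = 27.

27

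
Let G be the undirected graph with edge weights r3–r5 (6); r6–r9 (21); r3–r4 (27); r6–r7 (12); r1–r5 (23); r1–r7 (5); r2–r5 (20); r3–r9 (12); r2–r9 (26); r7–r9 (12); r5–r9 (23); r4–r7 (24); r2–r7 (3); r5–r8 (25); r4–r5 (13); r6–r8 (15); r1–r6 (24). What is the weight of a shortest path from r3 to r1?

29

Some routes from r3 to r1:
r3→r9→r7→r1: 12 + 12 + 5 = 29
r3→r9→r2→r7→r1: 12 + 26 + 3 + 5 = 46
r3→r5→r9→r7→r1: 6 + 23 + 12 + 5 = 46
r3→r5→r1: 6 + 23 = 29
r3→r5→r2→r7→r1: 6 + 20 + 3 + 5 = 34
The minimum is 29.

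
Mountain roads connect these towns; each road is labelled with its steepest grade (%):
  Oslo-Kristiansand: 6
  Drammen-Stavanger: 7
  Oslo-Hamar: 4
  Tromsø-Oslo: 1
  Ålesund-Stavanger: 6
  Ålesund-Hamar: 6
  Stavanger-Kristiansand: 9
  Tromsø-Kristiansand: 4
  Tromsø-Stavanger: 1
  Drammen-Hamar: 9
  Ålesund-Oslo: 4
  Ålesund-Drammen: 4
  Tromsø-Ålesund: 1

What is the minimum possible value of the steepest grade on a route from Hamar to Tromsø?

Checking several routes:
Hamar→Ålesund→Tromsø: max(6, 1) = 6
Hamar→Oslo→Ålesund→Tromsø: max(4, 4, 1) = 4
Hamar→Oslo→Tromsø: max(4, 1) = 4
Hamar→Ålesund→Stavanger→Tromsø: max(6, 6, 1) = 6
Best route has worst link 4%.

4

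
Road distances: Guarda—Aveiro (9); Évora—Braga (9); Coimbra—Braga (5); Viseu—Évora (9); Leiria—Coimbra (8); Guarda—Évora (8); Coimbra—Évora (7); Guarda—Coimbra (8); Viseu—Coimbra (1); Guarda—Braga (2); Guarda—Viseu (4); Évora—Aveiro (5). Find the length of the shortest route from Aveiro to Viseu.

Checking several routes:
Aveiro - Évora - Coimbra - Viseu: 5 + 7 + 1 = 13
Aveiro - Évora - Viseu: 5 + 9 = 14
Aveiro - Guarda - Viseu: 9 + 4 = 13
Best route has total 13.

13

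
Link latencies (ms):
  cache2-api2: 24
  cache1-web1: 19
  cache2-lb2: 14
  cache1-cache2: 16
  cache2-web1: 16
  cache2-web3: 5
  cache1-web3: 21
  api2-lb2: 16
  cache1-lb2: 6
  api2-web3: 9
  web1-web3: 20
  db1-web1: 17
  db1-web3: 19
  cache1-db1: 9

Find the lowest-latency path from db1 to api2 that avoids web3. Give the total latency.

31

Checking several routes:
db1-cache1-cache2-api2: 9 + 16 + 24 = 49
db1-cache1-lb2-api2: 9 + 6 + 16 = 31
db1-cache1-cache2-lb2-api2: 9 + 16 + 14 + 16 = 55
db1-cache1-lb2-cache2-api2: 9 + 6 + 14 + 24 = 53
The minimum is 31 ms.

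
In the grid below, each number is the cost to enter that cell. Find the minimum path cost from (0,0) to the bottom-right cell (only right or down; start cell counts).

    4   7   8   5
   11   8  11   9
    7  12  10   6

One optimal route is r0c0 → r0c1 → r0c2 → r0c3 → r1c3 → r2c3.
Its cost is 4 + 7 + 8 + 5 + 9 + 6 = 39.

39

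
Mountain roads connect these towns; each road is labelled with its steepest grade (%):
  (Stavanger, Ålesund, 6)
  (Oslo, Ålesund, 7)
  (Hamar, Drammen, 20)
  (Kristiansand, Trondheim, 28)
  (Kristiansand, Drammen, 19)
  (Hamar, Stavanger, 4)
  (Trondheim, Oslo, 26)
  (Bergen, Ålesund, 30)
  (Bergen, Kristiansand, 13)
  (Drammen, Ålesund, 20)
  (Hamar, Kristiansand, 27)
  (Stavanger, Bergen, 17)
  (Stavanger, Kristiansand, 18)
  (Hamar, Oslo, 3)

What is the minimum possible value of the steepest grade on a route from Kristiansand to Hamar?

Checking several routes:
Kristiansand-Stavanger-Ålesund-Drammen-Hamar: max(18, 6, 20, 20) = 20
Kristiansand-Stavanger-Hamar: max(18, 4) = 18
Kristiansand-Bergen-Stavanger-Ålesund-Oslo-Hamar: max(13, 17, 6, 7, 3) = 17
Kristiansand-Stavanger-Ålesund-Oslo-Hamar: max(18, 6, 7, 3) = 18
Kristiansand-Bergen-Stavanger-Hamar: max(13, 17, 4) = 17
The minimum achievable maximum is 17%.

17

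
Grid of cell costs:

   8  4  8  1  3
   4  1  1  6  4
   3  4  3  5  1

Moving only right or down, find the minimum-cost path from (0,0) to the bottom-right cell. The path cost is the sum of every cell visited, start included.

Take [0,0] [0,1] [1,1] [1,2] [2,2] [2,3] [2,4] for a total of 8 + 4 + 1 + 1 + 3 + 5 + 1 = 23.

23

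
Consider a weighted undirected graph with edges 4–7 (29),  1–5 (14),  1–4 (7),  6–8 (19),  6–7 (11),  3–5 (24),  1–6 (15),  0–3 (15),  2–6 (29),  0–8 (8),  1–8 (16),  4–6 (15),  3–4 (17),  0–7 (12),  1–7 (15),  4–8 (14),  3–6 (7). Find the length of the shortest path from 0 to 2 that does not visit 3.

Comparing a few candidate routes:
0 -> 8 -> 4 -> 6 -> 2: 8 + 14 + 15 + 29 = 66
0 -> 8 -> 6 -> 2: 8 + 19 + 29 = 56
0 -> 7 -> 6 -> 2: 12 + 11 + 29 = 52
Best route has total 52.

52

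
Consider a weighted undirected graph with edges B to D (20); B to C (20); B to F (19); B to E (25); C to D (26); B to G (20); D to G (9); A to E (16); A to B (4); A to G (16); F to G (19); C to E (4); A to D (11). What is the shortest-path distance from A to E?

16

A few of the A→E routes:
A -> D -> C -> E: 11 + 26 + 4 = 41
A -> E: 16
A -> B -> C -> E: 4 + 20 + 4 = 28
A -> B -> D -> C -> E: 4 + 20 + 26 + 4 = 54
A -> B -> E: 4 + 25 = 29
Shortest: 16.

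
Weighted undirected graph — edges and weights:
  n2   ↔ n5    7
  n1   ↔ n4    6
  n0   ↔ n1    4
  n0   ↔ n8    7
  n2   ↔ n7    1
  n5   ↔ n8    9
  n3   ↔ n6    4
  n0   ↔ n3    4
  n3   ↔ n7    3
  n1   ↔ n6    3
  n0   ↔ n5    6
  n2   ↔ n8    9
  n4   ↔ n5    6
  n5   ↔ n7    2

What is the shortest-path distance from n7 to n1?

10

Checking several routes:
n7-n5-n4-n1: 2 + 6 + 6 = 14
n7-n3-n0-n1: 3 + 4 + 4 = 11
n7-n2-n5-n0-n1: 1 + 7 + 6 + 4 = 18
n7-n5-n0-n1: 2 + 6 + 4 = 12
n7-n3-n6-n1: 3 + 4 + 3 = 10
Shortest: 10.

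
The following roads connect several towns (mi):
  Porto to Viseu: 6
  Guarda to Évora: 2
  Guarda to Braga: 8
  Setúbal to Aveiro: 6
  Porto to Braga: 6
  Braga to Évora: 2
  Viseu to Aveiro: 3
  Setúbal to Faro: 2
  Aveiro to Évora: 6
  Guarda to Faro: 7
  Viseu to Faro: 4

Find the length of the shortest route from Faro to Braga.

Comparing a few candidate routes:
Faro - Guarda - Évora - Braga: 7 + 2 + 2 = 11
Faro - Viseu - Aveiro - Évora - Braga: 4 + 3 + 6 + 2 = 15
Faro - Guarda - Braga: 7 + 8 = 15
Faro - Viseu - Porto - Braga: 4 + 6 + 6 = 16
The minimum is 11 mi.

11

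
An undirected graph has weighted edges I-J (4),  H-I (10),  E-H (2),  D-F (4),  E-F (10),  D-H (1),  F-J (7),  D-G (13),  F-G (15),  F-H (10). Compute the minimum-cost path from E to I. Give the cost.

12

Checking several routes:
E→H→D→F→J→I: 2 + 1 + 4 + 7 + 4 = 18
E→F→J→I: 10 + 7 + 4 = 21
E→H→F→J→I: 2 + 10 + 7 + 4 = 23
E→H→I: 2 + 10 = 12
Shortest: 12.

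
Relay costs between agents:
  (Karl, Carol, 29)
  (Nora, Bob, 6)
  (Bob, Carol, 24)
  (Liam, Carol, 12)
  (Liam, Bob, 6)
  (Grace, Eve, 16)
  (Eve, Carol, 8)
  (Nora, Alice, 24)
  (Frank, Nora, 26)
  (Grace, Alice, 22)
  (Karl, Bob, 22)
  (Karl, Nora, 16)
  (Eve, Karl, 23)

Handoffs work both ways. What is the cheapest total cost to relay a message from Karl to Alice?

Comparing a few candidate routes:
Karl-Carol-Liam-Bob-Nora-Alice: 29 + 12 + 6 + 6 + 24 = 77
Karl-Nora-Alice: 16 + 24 = 40
Karl-Carol-Eve-Grace-Alice: 29 + 8 + 16 + 22 = 75
Karl-Bob-Nora-Alice: 22 + 6 + 24 = 52
Karl-Eve-Grace-Alice: 23 + 16 + 22 = 61
Best route has total 40.

40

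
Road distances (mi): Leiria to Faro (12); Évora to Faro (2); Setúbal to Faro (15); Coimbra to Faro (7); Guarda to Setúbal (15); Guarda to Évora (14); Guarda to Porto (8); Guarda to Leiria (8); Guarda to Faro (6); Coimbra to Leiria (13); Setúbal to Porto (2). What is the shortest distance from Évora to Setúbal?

17

A few of the Évora→Setúbal routes:
Évora→Faro→Guarda→Setúbal: 2 + 6 + 15 = 23
Évora→Faro→Guarda→Porto→Setúbal: 2 + 6 + 8 + 2 = 18
Évora→Faro→Setúbal: 2 + 15 = 17
Shortest: 17 mi.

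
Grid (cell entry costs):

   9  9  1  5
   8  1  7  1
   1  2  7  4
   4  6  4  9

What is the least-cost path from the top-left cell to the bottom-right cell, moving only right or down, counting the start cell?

Path (0,0) -> (0,1) -> (0,2) -> (0,3) -> (1,3) -> (2,3) -> (3,3): 9 + 9 + 1 + 5 + 1 + 4 + 9 = 38.

38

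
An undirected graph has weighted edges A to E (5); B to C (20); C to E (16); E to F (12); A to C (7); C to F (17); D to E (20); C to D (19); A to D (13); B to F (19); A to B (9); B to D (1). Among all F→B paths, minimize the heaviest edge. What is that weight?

A few of the F→B routes:
F - E - A - D - B: max(12, 5, 13, 1) = 13
F - E - C - A - D - B: max(12, 16, 7, 13, 1) = 16
F - E - A - B: max(12, 5, 9) = 12
Smallest bottleneck: 12.

12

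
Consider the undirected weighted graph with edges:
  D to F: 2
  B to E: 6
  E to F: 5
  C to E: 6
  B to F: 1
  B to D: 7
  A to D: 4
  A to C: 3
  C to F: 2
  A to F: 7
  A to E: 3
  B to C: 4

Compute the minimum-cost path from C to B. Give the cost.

3

A few of the C→B routes:
C -> A -> D -> F -> B: 3 + 4 + 2 + 1 = 10
C -> A -> F -> B: 3 + 7 + 1 = 11
C -> F -> B: 2 + 1 = 3
C -> B: 4
The minimum is 3.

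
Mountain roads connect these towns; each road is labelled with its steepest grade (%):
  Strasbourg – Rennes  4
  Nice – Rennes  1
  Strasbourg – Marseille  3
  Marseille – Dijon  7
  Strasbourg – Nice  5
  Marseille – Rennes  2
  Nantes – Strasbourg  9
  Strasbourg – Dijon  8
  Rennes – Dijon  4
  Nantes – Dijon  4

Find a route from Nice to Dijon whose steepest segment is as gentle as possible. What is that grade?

4

Checking several routes:
Nice -> Strasbourg -> Rennes -> Dijon: max(5, 4, 4) = 5
Nice -> Rennes -> Strasbourg -> Marseille -> Dijon: max(1, 4, 3, 7) = 7
Nice -> Strasbourg -> Rennes -> Marseille -> Dijon: max(5, 4, 2, 7) = 7
Nice -> Rennes -> Marseille -> Dijon: max(1, 2, 7) = 7
Nice -> Strasbourg -> Marseille -> Rennes -> Dijon: max(5, 3, 2, 4) = 5
Nice -> Rennes -> Dijon: max(1, 4) = 4
Smallest bottleneck: 4%.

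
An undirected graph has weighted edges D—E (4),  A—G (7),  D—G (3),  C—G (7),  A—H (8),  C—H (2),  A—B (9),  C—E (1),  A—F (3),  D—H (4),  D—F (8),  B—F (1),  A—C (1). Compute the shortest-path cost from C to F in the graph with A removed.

13

Candidate routes:
C→E→D→F: 1 + 4 + 8 = 13
C→G→D→F: 7 + 3 + 8 = 18
C→H→D→F: 2 + 4 + 8 = 14
Best route has total 13.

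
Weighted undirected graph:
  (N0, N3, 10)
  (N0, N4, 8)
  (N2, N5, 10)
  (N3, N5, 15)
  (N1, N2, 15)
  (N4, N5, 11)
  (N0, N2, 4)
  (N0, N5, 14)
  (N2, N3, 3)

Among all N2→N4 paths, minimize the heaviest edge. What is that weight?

8

Some routes from N2 to N4:
N2-N0-N4: max(4, 8) = 8
N2-N5-N4: max(10, 11) = 11
N2-N3-N0-N4: max(3, 10, 8) = 10
Smallest bottleneck: 8.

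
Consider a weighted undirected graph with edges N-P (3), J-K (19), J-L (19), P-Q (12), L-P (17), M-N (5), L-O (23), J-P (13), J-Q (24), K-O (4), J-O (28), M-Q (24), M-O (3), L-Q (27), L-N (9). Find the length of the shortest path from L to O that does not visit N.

23

A few of the L→O routes:
L → O: 23
L → J → K → O: 19 + 19 + 4 = 42
L → J → O: 19 + 28 = 47
Shortest: 23.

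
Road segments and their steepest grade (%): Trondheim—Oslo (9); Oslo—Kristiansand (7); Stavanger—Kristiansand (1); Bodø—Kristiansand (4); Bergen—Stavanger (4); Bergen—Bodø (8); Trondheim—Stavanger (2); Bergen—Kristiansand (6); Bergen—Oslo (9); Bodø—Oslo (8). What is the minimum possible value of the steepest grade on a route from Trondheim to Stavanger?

Some routes from Trondheim to Stavanger:
Trondheim -> Stavanger: max(2) = 2
Trondheim -> Oslo -> Bergen -> Bodø -> Kristiansand -> Stavanger: max(9, 9, 8, 4, 1) = 9
Trondheim -> Oslo -> Bergen -> Stavanger: max(9, 9, 4) = 9
The minimum achievable maximum is 2%.

2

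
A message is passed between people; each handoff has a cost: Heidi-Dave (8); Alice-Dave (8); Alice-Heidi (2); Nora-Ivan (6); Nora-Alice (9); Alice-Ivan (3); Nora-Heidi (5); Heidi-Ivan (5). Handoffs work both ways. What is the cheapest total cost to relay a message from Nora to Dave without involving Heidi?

Paths from Nora to Dave avoiding Heidi:
Nora→Ivan→Alice→Dave: 6 + 3 + 8 = 17
Nora→Alice→Dave: 9 + 8 = 17
The minimum is 17.

17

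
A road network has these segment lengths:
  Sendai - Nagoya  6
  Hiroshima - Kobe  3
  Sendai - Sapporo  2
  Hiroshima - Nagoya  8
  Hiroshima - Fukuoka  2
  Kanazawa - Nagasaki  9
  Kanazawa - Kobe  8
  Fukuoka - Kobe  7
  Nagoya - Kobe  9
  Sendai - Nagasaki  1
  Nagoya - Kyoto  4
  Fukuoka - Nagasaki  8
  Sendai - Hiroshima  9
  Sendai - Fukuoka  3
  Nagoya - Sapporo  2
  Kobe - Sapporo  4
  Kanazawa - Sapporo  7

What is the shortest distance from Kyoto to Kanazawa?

A few of the Kyoto→Kanazawa routes:
Kyoto → Nagoya → Sapporo → Sendai → Nagasaki → Kanazawa: 4 + 2 + 2 + 1 + 9 = 18
Kyoto → Nagoya → Sapporo → Kobe → Kanazawa: 4 + 2 + 4 + 8 = 18
Kyoto → Nagoya → Sapporo → Kanazawa: 4 + 2 + 7 = 13
Kyoto → Nagoya → Sendai → Sapporo → Kanazawa: 4 + 6 + 2 + 7 = 19
Kyoto → Nagoya → Sendai → Nagasaki → Kanazawa: 4 + 6 + 1 + 9 = 20
Best route has total 13.

13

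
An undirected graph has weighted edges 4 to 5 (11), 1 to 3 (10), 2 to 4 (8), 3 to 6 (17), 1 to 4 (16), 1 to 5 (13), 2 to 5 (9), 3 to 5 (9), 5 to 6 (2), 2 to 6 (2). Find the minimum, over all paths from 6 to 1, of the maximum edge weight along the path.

10

Checking several routes:
6-2-5-3-1: max(2, 9, 9, 10) = 10
6-2-4-5-3-1: max(2, 8, 11, 9, 10) = 11
6-5-3-1: max(2, 9, 10) = 10
Smallest bottleneck: 10.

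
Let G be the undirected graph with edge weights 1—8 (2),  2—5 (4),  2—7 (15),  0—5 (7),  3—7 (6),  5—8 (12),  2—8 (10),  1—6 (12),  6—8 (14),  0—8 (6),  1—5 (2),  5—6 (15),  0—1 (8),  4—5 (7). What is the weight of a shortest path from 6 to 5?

Comparing a few candidate routes:
6 - 1 - 5: 12 + 2 = 14
6 - 5: 15
6 - 8 - 1 - 5: 14 + 2 + 2 = 18
Best route has total 14.

14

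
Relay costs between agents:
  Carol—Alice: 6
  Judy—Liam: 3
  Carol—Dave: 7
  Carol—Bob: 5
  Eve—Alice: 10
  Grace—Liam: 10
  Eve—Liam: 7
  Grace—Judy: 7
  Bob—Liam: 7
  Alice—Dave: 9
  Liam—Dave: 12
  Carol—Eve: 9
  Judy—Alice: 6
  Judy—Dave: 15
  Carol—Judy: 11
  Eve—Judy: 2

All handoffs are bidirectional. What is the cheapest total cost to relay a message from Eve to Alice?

8

A few of the Eve→Alice routes:
Eve→Alice: 10
Eve→Judy→Alice: 2 + 6 = 8
Eve→Carol→Alice: 9 + 6 = 15
Eve→Liam→Judy→Alice: 7 + 3 + 6 = 16
The minimum is 8.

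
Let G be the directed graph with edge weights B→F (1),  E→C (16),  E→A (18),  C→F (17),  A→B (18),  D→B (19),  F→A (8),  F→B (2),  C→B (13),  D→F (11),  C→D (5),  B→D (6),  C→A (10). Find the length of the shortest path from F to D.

8

Routes from F to D:
F→A→B→D: 8 + 18 + 6 = 32
F→B→D: 2 + 6 = 8
Shortest: 8.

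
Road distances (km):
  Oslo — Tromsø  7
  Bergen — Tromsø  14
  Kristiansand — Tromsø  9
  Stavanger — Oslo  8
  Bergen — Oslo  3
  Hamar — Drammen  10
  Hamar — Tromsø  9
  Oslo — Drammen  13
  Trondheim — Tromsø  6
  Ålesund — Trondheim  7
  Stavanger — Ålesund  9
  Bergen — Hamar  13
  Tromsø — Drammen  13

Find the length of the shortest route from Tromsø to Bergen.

10

Checking several routes:
Tromsø-Drammen-Oslo-Bergen: 13 + 13 + 3 = 29
Tromsø-Oslo-Bergen: 7 + 3 = 10
Tromsø-Trondheim-Ålesund-Stavanger-Oslo-Bergen: 6 + 7 + 9 + 8 + 3 = 33
Tromsø-Hamar-Bergen: 9 + 13 = 22
Tromsø-Hamar-Drammen-Oslo-Bergen: 9 + 10 + 13 + 3 = 35
Tromsø-Bergen: 14
Best route has total 10 km.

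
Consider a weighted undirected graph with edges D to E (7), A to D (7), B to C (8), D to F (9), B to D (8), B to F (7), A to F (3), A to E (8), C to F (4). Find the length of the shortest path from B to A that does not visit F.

Paths from B to A avoiding F:
B-D-A: 8 + 7 = 15
B-D-E-A: 8 + 7 + 8 = 23
Shortest: 15.

15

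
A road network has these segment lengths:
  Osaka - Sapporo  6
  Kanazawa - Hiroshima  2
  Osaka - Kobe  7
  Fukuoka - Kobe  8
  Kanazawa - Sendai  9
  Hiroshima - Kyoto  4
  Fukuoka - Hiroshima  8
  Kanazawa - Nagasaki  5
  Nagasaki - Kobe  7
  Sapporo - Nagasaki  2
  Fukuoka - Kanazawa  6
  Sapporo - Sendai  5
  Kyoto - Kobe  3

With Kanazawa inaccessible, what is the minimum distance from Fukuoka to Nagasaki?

Candidate routes:
Fukuoka → Kobe → Osaka → Sapporo → Nagasaki: 8 + 7 + 6 + 2 = 23
Fukuoka → Hiroshima → Kyoto → Kobe → Osaka → Sapporo → Nagasaki: 8 + 4 + 3 + 7 + 6 + 2 = 30
Fukuoka → Kobe → Nagasaki: 8 + 7 = 15
Fukuoka → Hiroshima → Kyoto → Kobe → Nagasaki: 8 + 4 + 3 + 7 = 22
Shortest: 15.

15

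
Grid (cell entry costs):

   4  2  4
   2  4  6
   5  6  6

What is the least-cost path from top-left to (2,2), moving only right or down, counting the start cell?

22

Cheapest: r0c0→r0c1→r0c2→r1c2→r2c2
  4 + 2 + 4 + 6 + 6 = 22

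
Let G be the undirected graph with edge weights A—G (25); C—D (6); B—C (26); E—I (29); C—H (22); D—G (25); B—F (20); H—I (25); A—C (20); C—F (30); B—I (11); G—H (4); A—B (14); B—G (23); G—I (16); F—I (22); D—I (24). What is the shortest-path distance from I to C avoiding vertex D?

Some routes from I to C avoiding D:
I - B - A - C: 11 + 14 + 20 = 45
I - B - C: 11 + 26 = 37
I - G - H - C: 16 + 4 + 22 = 42
Shortest: 37.

37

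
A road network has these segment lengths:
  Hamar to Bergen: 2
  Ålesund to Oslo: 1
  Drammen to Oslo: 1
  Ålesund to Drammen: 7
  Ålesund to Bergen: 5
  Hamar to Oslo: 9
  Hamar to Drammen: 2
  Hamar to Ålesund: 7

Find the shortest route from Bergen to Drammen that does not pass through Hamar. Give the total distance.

Routes from Bergen to Drammen avoiding Hamar:
Bergen - Ålesund - Oslo - Drammen: 5 + 1 + 1 = 7
Bergen - Ålesund - Drammen: 5 + 7 = 12
Shortest: 7.

7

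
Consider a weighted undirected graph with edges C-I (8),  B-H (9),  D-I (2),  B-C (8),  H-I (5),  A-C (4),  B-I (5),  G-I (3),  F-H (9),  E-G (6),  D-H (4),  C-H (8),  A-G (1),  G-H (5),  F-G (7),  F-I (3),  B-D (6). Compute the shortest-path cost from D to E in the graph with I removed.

A few of the D→E routes:
D → B → C → A → G → E: 6 + 8 + 4 + 1 + 6 = 25
D → H → F → G → E: 4 + 9 + 7 + 6 = 26
D → H → C → A → G → E: 4 + 8 + 4 + 1 + 6 = 23
D → B → H → G → E: 6 + 9 + 5 + 6 = 26
D → H → G → E: 4 + 5 + 6 = 15
Best route has total 15.

15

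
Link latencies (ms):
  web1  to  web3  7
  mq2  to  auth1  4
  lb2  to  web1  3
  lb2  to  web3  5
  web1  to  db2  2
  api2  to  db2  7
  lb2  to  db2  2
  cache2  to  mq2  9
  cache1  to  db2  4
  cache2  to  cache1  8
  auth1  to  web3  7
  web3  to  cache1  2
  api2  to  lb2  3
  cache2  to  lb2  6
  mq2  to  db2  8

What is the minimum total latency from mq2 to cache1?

Checking several routes:
mq2 - db2 - lb2 - web3 - cache1: 8 + 2 + 5 + 2 = 17
mq2 - auth1 - web3 - cache1: 4 + 7 + 2 = 13
mq2 - db2 - cache1: 8 + 4 = 12
Best route has total 12 ms.

12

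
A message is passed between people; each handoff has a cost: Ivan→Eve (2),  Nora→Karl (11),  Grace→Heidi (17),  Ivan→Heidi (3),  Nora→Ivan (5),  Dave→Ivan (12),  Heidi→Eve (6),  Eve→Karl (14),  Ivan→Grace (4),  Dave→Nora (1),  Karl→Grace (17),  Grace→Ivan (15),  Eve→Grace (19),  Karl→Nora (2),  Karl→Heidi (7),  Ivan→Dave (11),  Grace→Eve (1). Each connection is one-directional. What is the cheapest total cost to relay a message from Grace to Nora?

17

Paths from Grace to Nora:
Grace-Ivan-Dave-Nora: 15 + 11 + 1 = 27
Grace-Ivan-Eve-Karl-Nora: 15 + 2 + 14 + 2 = 33
Grace-Ivan-Heidi-Eve-Karl-Nora: 15 + 3 + 6 + 14 + 2 = 40
Grace-Eve-Karl-Nora: 1 + 14 + 2 = 17
Grace-Heidi-Eve-Karl-Nora: 17 + 6 + 14 + 2 = 39
The minimum is 17.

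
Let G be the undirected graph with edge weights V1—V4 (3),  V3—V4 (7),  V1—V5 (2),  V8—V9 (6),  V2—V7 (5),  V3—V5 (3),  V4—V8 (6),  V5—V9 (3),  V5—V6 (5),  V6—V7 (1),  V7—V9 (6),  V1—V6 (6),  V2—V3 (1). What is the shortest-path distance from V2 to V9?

Comparing a few candidate routes:
V2→V7→V6→V5→V9: 5 + 1 + 5 + 3 = 14
V2→V3→V4→V1→V5→V9: 1 + 7 + 3 + 2 + 3 = 16
V2→V3→V5→V9: 1 + 3 + 3 = 7
V2→V7→V9: 5 + 6 = 11
V2→V3→V5→V6→V7→V9: 1 + 3 + 5 + 1 + 6 = 16
Best route has total 7.

7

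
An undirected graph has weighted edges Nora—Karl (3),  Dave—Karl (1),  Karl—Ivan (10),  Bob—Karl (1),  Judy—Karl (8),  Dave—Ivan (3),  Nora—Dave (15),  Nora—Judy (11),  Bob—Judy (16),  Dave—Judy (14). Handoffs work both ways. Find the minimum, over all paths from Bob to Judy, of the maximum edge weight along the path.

A few of the Bob→Judy routes:
Bob - Karl - Dave - Judy: max(1, 1, 14) = 14
Bob - Karl - Dave - Nora - Judy: max(1, 1, 15, 11) = 15
Bob - Karl - Ivan - Dave - Judy: max(1, 10, 3, 14) = 14
Bob - Karl - Judy: max(1, 8) = 8
Bob - Karl - Nora - Judy: max(1, 3, 11) = 11
Best route has worst link 8.

8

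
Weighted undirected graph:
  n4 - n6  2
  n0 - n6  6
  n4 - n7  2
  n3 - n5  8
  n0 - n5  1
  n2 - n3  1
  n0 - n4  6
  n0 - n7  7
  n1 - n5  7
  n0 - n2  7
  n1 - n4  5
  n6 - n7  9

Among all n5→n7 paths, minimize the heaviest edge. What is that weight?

6

Checking several routes:
n5 - n0 - n4 - n7: max(1, 6, 2) = 6
n5 - n1 - n4 - n7: max(7, 5, 2) = 7
n5 - n1 - n4 - n6 - n0 - n7: max(7, 5, 2, 6, 7) = 7
n5 - n1 - n4 - n0 - n7: max(7, 5, 6, 7) = 7
n5 - n0 - n6 - n4 - n7: max(1, 6, 2, 2) = 6
n5 - n0 - n7: max(1, 7) = 7
The minimum achievable maximum is 6.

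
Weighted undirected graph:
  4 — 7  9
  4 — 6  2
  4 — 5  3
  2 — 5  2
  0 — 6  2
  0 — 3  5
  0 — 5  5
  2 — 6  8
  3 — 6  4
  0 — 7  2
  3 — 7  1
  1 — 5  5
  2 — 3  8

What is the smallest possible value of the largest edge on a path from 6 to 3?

A few of the 6→3 routes:
6 → 4 → 5 → 0 → 3: max(2, 3, 5, 5) = 5
6 → 3: max(4) = 4
6 → 0 → 7 → 3: max(2, 2, 1) = 2
6 → 0 → 3: max(2, 5) = 5
6 → 2 → 5 → 0 → 3: max(8, 2, 5, 5) = 8
6 → 4 → 5 → 0 → 7 → 3: max(2, 3, 5, 2, 1) = 5
The minimum achievable maximum is 2.

2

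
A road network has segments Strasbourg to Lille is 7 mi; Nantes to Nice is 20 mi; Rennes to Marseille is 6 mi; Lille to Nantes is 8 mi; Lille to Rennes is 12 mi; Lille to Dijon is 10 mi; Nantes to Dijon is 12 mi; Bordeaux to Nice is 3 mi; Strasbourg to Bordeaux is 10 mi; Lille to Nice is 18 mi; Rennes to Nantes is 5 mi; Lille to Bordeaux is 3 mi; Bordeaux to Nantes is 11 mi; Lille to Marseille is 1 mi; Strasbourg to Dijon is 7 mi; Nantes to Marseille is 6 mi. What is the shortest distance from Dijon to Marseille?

11

A few of the Dijon→Marseille routes:
Dijon-Strasbourg-Lille-Marseille: 7 + 7 + 1 = 15
Dijon-Lille-Marseille: 10 + 1 = 11
Dijon-Nantes-Rennes-Marseille: 12 + 5 + 6 = 23
Dijon-Strasbourg-Bordeaux-Lille-Marseille: 7 + 10 + 3 + 1 = 21
Dijon-Nantes-Marseille: 12 + 6 = 18
Dijon-Nantes-Lille-Marseille: 12 + 8 + 1 = 21
The minimum is 11 mi.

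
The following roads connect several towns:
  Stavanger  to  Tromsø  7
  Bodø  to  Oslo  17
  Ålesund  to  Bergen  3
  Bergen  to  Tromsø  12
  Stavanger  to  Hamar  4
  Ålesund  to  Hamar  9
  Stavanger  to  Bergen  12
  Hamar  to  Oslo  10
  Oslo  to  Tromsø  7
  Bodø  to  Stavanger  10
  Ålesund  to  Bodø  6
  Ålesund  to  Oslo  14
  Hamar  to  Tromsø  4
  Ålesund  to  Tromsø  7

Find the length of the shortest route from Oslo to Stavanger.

14

A few of the Oslo→Stavanger routes:
Oslo - Hamar - Tromsø - Stavanger: 10 + 4 + 7 = 21
Oslo - Tromsø - Stavanger: 7 + 7 = 14
Oslo - Hamar - Stavanger: 10 + 4 = 14
Oslo - Tromsø - Hamar - Stavanger: 7 + 4 + 4 = 15
Shortest: 14.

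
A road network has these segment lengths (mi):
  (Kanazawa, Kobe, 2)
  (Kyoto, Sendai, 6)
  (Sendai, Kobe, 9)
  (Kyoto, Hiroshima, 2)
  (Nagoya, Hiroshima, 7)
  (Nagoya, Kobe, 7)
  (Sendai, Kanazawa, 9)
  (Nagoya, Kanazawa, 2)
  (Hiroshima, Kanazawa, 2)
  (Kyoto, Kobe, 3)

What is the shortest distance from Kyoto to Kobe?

A few of the Kyoto→Kobe routes:
Kyoto-Hiroshima-Kanazawa-Nagoya-Kobe: 2 + 2 + 2 + 7 = 13
Kyoto-Sendai-Kobe: 6 + 9 = 15
Kyoto-Hiroshima-Nagoya-Kobe: 2 + 7 + 7 = 16
Kyoto-Hiroshima-Kanazawa-Kobe: 2 + 2 + 2 = 6
Kyoto-Hiroshima-Nagoya-Kanazawa-Kobe: 2 + 7 + 2 + 2 = 13
Kyoto-Kobe: 3
Shortest: 3 mi.

3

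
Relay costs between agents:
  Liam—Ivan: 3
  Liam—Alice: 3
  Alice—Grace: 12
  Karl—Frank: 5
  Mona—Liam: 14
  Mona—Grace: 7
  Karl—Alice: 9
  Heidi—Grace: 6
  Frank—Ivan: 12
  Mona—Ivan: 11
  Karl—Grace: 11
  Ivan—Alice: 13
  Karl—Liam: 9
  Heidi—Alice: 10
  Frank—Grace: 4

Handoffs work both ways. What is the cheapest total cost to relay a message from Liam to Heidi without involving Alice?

Some routes from Liam to Heidi avoiding Alice:
Liam - Ivan - Mona - Grace - Heidi: 3 + 11 + 7 + 6 = 27
Liam - Karl - Frank - Grace - Heidi: 9 + 5 + 4 + 6 = 24
Liam - Ivan - Frank - Grace - Heidi: 3 + 12 + 4 + 6 = 25
Liam - Karl - Grace - Heidi: 9 + 11 + 6 = 26
Shortest: 24.

24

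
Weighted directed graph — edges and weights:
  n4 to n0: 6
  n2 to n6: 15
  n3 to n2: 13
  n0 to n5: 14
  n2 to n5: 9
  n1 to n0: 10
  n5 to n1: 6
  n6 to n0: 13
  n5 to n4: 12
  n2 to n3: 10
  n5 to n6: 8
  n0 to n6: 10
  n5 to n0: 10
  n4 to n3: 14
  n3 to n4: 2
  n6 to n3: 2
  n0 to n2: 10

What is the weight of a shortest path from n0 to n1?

20

Paths from n0 to n1:
n0 → n2 → n5 → n1: 10 + 9 + 6 = 25
n0 → n6 → n3 → n2 → n5 → n1: 10 + 2 + 13 + 9 + 6 = 40
n0 → n5 → n1: 14 + 6 = 20
The minimum is 20.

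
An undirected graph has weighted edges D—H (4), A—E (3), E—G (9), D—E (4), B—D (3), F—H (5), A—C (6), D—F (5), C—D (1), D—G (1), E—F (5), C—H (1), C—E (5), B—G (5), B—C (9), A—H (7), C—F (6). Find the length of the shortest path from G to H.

Comparing a few candidate routes:
G → D → C → H: 1 + 1 + 1 = 3
G → D → F → H: 1 + 5 + 5 = 11
G → B → D → C → H: 5 + 3 + 1 + 1 = 10
G → D → H: 1 + 4 = 5
Shortest: 3.

3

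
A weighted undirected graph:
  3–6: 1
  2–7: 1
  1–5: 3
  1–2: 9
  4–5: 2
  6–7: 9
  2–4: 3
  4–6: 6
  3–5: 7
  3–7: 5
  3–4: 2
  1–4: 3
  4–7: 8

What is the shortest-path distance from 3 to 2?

5

A few of the 3→2 routes:
3 → 7 → 2: 5 + 1 = 6
3 → 4 → 2: 2 + 3 = 5
3 → 4 → 7 → 2: 2 + 8 + 1 = 11
3 → 6 → 4 → 2: 1 + 6 + 3 = 10
3 → 6 → 7 → 2: 1 + 9 + 1 = 11
3 → 5 → 4 → 2: 7 + 2 + 3 = 12
Shortest: 5.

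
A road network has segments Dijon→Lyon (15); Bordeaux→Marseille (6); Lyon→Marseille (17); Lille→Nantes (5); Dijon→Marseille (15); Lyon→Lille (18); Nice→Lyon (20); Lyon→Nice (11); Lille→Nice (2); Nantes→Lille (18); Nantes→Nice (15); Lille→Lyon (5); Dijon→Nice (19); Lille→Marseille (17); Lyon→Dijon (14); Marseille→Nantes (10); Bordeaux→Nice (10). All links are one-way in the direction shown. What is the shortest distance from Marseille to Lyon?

33

Paths from Marseille to Lyon:
Marseille-Nantes-Lille-Nice-Lyon: 10 + 18 + 2 + 20 = 50
Marseille-Nantes-Nice-Lyon: 10 + 15 + 20 = 45
Marseille-Nantes-Lille-Lyon: 10 + 18 + 5 = 33
Best route has total 33 mi.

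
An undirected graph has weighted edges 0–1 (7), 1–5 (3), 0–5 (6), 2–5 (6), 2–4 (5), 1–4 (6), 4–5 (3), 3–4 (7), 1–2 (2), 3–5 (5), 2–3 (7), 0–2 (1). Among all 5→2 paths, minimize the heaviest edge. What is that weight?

3

A few of the 5→2 routes:
5 - 4 - 2: max(3, 5) = 5
5 - 2: max(6) = 6
5 - 0 - 2: max(6, 1) = 6
5 - 1 - 2: max(3, 2) = 3
Best route has worst link 3.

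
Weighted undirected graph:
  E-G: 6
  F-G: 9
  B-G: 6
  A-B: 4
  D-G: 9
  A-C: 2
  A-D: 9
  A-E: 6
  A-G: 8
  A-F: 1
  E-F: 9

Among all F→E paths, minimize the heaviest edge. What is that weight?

6

Checking several routes:
F-A-E: max(1, 6) = 6
F-A-G-E: max(1, 8, 6) = 8
F-A-B-G-E: max(1, 4, 6, 6) = 6
F-A-D-G-E: max(1, 9, 9, 6) = 9
Best route has worst link 6.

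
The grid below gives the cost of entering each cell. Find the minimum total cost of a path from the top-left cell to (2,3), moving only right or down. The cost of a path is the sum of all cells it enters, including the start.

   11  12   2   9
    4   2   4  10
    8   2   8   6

One optimal route is (0,0) -> (1,0) -> (1,1) -> (2,1) -> (2,2) -> (2,3).
Its cost is 11 + 4 + 2 + 2 + 8 + 6 = 33.
For comparison, the top-then-right route costs 50.

33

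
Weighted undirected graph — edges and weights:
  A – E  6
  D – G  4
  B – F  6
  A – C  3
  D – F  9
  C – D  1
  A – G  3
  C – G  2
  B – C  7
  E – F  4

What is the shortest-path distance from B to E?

10

Checking several routes:
B → F → E: 6 + 4 = 10
B → C → A → E: 7 + 3 + 6 = 16
B → C → G → A → E: 7 + 2 + 3 + 6 = 18
Best route has total 10.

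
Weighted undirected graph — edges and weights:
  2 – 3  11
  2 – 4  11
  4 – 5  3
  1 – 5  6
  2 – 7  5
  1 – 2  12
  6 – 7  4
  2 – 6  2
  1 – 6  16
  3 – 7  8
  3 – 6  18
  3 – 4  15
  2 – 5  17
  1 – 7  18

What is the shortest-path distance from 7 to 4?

Some routes from 7 to 4:
7 -> 6 -> 2 -> 5 -> 4: 4 + 2 + 17 + 3 = 26
7 -> 2 -> 5 -> 4: 5 + 17 + 3 = 25
7 -> 6 -> 2 -> 4: 4 + 2 + 11 = 17
7 -> 3 -> 4: 8 + 15 = 23
7 -> 2 -> 4: 5 + 11 = 16
The minimum is 16.

16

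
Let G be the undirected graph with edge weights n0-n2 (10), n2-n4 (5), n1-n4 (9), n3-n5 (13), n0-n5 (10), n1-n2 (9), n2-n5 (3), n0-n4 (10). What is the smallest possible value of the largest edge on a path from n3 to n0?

Candidate routes:
n3 -> n5 -> n0: max(13, 10) = 13
n3 -> n5 -> n2 -> n1 -> n4 -> n0: max(13, 3, 9, 9, 10) = 13
n3 -> n5 -> n2 -> n0: max(13, 3, 10) = 13
n3 -> n5 -> n2 -> n4 -> n0: max(13, 3, 5, 10) = 13
Best route has worst link 13.

13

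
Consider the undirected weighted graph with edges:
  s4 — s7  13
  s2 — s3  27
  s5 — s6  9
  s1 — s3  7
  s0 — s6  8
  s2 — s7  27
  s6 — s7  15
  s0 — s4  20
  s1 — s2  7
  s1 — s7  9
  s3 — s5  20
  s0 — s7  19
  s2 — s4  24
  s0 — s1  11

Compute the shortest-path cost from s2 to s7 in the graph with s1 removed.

27

Checking several routes:
s2 → s4 → s0 → s7: 24 + 20 + 19 = 63
s2 → s7: 27
s2 → s4 → s7: 24 + 13 = 37
s2 → s4 → s0 → s6 → s7: 24 + 20 + 8 + 15 = 67
Shortest: 27.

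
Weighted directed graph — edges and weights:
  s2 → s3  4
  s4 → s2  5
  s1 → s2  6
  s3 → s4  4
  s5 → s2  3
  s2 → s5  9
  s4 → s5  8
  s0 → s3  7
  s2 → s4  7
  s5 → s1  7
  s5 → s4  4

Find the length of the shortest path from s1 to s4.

13

Routes from s1 to s4:
s1-s2-s3-s4: 6 + 4 + 4 = 14
s1-s2-s4: 6 + 7 = 13
s1-s2-s5-s4: 6 + 9 + 4 = 19
The minimum is 13.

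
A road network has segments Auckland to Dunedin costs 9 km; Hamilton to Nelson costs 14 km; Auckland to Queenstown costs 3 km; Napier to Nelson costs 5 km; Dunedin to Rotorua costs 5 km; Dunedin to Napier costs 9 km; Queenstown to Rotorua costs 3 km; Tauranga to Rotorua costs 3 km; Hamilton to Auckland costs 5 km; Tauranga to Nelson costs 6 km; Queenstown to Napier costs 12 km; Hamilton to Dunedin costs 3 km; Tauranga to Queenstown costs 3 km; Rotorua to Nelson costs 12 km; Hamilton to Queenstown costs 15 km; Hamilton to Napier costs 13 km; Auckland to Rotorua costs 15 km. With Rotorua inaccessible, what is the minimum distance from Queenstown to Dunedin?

Comparing a few candidate routes:
Queenstown → Tauranga → Nelson → Napier → Dunedin: 3 + 6 + 5 + 9 = 23
Queenstown → Napier → Dunedin: 12 + 9 = 21
Queenstown → Auckland → Hamilton → Dunedin: 3 + 5 + 3 = 11
Queenstown → Auckland → Dunedin: 3 + 9 = 12
Queenstown → Hamilton → Dunedin: 15 + 3 = 18
Shortest: 11 km.

11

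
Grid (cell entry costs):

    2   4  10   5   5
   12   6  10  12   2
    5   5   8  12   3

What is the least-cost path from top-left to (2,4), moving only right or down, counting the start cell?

Best path: [0,0]→[0,1]→[0,2]→[0,3]→[0,4]→[1,4]→[2,4]
Cost: 2 + 4 + 10 + 5 + 5 + 2 + 3 = 31

31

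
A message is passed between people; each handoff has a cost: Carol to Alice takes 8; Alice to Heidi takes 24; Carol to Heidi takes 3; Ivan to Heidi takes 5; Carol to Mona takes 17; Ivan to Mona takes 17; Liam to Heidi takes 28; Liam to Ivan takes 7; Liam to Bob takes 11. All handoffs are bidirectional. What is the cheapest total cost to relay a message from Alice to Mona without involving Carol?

46

Routes from Alice to Mona avoiding Carol:
Alice→Heidi→Liam→Ivan→Mona: 24 + 28 + 7 + 17 = 76
Alice→Heidi→Ivan→Mona: 24 + 5 + 17 = 46
Best route has total 46.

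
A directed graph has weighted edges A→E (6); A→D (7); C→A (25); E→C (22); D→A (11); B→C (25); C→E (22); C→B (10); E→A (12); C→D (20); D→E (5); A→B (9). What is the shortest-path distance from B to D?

45

Candidate routes:
B→C→E→A→D: 25 + 22 + 12 + 7 = 66
B→C→D: 25 + 20 = 45
B→C→A→D: 25 + 25 + 7 = 57
Best route has total 45.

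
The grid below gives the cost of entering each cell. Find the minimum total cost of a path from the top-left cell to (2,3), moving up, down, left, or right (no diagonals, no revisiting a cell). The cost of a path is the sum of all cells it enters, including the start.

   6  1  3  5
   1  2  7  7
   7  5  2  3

One optimal route is (0,0) → (0,1) → (1,1) → (2,1) → (2,2) → (2,3).
Its cost is 6 + 1 + 2 + 5 + 2 + 3 = 19.

19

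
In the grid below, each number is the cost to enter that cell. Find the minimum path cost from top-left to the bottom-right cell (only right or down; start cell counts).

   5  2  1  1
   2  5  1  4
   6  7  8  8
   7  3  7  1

Best path: (0,0) → (0,1) → (0,2) → (0,3) → (1,3) → (2,3) → (3,3)
Cost: 5 + 2 + 1 + 1 + 4 + 8 + 1 = 22

22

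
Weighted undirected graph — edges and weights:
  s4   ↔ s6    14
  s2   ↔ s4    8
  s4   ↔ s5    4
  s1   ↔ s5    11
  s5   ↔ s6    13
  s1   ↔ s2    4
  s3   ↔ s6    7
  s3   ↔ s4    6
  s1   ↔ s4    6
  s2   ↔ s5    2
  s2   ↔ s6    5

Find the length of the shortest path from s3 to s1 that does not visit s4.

16

Routes from s3 to s1 avoiding s4:
s3 -> s6 -> s5 -> s1: 7 + 13 + 11 = 31
s3 -> s6 -> s5 -> s2 -> s1: 7 + 13 + 2 + 4 = 26
s3 -> s6 -> s2 -> s1: 7 + 5 + 4 = 16
s3 -> s6 -> s2 -> s5 -> s1: 7 + 5 + 2 + 11 = 25
The minimum is 16.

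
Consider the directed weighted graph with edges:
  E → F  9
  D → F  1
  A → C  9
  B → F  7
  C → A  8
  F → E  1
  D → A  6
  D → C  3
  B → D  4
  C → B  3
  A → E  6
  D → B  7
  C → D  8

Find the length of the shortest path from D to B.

Candidate routes:
D→A→C→B: 6 + 9 + 3 = 18
D→B: 7
D→C→B: 3 + 3 = 6
The minimum is 6.

6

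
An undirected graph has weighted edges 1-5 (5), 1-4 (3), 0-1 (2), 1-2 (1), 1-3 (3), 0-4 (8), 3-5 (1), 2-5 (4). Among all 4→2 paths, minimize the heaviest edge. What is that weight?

3

Checking several routes:
4 → 1 → 5 → 2: max(3, 5, 4) = 5
4 → 1 → 3 → 5 → 2: max(3, 3, 1, 4) = 4
4 → 1 → 2: max(3, 1) = 3
Best route has worst link 3.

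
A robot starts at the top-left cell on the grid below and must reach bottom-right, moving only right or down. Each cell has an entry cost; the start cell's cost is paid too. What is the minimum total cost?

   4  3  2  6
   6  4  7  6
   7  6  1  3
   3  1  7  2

Take r0c0 -> r0c1 -> r0c2 -> r1c2 -> r2c2 -> r2c3 -> r3c3 for a total of 4 + 3 + 2 + 7 + 1 + 3 + 2 = 22.

22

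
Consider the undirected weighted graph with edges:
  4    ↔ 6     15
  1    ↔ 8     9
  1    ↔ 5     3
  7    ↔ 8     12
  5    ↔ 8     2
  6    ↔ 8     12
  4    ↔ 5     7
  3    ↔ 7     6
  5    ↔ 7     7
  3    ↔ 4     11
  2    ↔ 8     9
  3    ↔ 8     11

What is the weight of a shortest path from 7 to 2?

Checking several routes:
7 -> 3 -> 4 -> 5 -> 1 -> 8 -> 2: 6 + 11 + 7 + 3 + 9 + 9 = 45
7 -> 3 -> 8 -> 2: 6 + 11 + 9 = 26
7 -> 5 -> 1 -> 8 -> 2: 7 + 3 + 9 + 9 = 28
7 -> 3 -> 4 -> 5 -> 8 -> 2: 6 + 11 + 7 + 2 + 9 = 35
7 -> 5 -> 8 -> 2: 7 + 2 + 9 = 18
7 -> 8 -> 2: 12 + 9 = 21
Best route has total 18.

18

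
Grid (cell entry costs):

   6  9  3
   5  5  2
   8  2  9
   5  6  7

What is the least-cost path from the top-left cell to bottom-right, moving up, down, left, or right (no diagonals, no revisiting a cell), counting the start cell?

Cheapest: (0,0) -> (1,0) -> (1,1) -> (2,1) -> (3,1) -> (3,2)
  6 + 5 + 5 + 2 + 6 + 7 = 31

31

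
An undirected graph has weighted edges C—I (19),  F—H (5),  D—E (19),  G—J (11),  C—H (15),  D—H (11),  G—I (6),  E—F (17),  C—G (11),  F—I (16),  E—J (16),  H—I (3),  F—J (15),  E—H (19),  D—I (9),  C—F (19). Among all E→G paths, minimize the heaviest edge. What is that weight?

Comparing a few candidate routes:
E -> J -> F -> I -> H -> C -> G: max(16, 15, 16, 3, 15, 11) = 16
E -> J -> F -> H -> C -> G: max(16, 15, 5, 15, 11) = 16
E -> J -> F -> H -> D -> I -> G: max(16, 15, 5, 11, 9, 6) = 16
E -> J -> F -> H -> I -> G: max(16, 15, 5, 3, 6) = 16
E -> J -> F -> I -> G: max(16, 15, 16, 6) = 16
E -> J -> F -> I -> D -> H -> C -> G: max(16, 15, 16, 9, 11, 15, 11) = 16
Best route has worst link 16.

16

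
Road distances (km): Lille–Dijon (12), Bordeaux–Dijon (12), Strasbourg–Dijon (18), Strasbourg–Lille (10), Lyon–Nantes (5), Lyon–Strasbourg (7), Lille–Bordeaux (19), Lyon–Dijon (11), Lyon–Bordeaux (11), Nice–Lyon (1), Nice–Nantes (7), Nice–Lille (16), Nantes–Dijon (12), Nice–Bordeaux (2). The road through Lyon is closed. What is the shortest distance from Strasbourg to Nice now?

26

Some routes from Strasbourg to Nice avoiding Lyon:
Strasbourg -> Lille -> Bordeaux -> Nice: 10 + 19 + 2 = 31
Strasbourg -> Lille -> Dijon -> Bordeaux -> Nice: 10 + 12 + 12 + 2 = 36
Strasbourg -> Lille -> Nice: 10 + 16 = 26
Strasbourg -> Dijon -> Bordeaux -> Nice: 18 + 12 + 2 = 32
The minimum is 26 km.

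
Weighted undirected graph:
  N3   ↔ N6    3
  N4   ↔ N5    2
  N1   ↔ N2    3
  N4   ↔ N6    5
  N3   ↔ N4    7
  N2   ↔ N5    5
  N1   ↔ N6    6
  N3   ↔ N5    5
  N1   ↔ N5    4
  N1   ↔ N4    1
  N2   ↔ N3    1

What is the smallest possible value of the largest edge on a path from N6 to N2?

A few of the N6→N2 routes:
N6→N3→N2: max(3, 1) = 3
N6→N4→N5→N2: max(5, 2, 5) = 5
N6→N4→N5→N1→N2: max(5, 2, 4, 3) = 5
N6→N4→N5→N3→N2: max(5, 2, 5, 1) = 5
The minimum achievable maximum is 3.

3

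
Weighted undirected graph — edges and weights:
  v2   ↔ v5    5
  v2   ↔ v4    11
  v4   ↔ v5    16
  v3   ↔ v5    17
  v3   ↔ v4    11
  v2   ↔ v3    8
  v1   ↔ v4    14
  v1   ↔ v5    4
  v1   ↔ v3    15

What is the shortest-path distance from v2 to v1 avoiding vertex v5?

23

Checking several routes:
v2→v3→v4→v1: 8 + 11 + 14 = 33
v2→v4→v1: 11 + 14 = 25
v2→v3→v1: 8 + 15 = 23
Shortest: 23.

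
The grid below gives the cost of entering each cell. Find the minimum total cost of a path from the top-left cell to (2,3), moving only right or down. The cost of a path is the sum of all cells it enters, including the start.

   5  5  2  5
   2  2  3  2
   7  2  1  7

Take r0c0 -> r1c0 -> r1c1 -> r2c1 -> r2c2 -> r2c3 for a total of 5 + 2 + 2 + 2 + 1 + 7 = 19.
(Top row then right column would cost 26.)

19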